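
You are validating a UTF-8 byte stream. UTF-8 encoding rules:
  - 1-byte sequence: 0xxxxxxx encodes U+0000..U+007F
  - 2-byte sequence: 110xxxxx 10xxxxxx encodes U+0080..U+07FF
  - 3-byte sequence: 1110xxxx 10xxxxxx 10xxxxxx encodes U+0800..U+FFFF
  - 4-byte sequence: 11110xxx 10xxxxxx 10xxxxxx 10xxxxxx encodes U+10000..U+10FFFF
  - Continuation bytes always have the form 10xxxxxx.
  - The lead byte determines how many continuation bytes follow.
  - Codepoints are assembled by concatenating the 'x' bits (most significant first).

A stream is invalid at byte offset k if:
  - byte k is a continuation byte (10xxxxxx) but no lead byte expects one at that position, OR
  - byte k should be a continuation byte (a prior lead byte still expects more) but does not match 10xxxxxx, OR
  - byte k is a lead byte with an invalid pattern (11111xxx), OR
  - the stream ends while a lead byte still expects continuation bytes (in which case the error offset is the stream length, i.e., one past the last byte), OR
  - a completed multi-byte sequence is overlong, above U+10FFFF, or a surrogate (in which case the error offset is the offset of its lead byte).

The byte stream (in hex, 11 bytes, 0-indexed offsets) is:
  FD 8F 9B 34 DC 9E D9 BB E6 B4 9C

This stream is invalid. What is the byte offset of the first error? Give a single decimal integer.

Byte[0]=FD: INVALID lead byte (not 0xxx/110x/1110/11110)

Answer: 0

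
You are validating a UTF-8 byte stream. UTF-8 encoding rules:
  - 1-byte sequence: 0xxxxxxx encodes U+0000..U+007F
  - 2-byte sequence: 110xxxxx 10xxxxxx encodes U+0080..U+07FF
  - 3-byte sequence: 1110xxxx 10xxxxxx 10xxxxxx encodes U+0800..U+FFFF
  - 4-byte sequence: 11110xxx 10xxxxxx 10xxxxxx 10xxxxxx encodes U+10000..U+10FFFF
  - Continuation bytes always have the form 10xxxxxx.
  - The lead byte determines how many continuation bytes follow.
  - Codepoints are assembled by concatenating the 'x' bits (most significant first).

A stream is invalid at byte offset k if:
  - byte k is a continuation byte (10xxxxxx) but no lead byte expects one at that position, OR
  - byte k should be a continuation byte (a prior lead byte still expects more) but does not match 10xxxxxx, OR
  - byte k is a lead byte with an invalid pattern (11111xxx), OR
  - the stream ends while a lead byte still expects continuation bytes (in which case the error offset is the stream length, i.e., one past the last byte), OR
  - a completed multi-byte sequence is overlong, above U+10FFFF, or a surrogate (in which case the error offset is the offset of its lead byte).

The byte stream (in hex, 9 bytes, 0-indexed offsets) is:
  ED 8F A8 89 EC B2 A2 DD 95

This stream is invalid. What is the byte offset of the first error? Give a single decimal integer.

Byte[0]=ED: 3-byte lead, need 2 cont bytes. acc=0xD
Byte[1]=8F: continuation. acc=(acc<<6)|0x0F=0x34F
Byte[2]=A8: continuation. acc=(acc<<6)|0x28=0xD3E8
Completed: cp=U+D3E8 (starts at byte 0)
Byte[3]=89: INVALID lead byte (not 0xxx/110x/1110/11110)

Answer: 3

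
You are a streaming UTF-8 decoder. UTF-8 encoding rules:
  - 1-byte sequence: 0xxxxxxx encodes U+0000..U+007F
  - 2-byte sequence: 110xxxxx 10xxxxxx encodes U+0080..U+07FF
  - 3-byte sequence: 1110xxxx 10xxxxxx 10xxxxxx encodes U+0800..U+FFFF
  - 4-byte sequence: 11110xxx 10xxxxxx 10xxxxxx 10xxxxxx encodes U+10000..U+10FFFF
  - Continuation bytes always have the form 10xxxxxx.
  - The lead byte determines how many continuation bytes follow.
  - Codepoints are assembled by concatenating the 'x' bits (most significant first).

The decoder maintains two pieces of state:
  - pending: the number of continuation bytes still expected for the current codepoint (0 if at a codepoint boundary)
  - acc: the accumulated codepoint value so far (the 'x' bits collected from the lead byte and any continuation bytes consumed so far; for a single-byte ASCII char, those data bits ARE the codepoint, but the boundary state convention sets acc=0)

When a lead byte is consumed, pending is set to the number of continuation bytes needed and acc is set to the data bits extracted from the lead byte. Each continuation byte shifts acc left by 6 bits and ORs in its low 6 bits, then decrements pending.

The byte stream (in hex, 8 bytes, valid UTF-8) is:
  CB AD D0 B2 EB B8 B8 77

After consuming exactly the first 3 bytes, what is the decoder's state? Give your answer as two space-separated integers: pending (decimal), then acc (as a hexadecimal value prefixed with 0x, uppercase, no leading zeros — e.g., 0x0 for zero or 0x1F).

Byte[0]=CB: 2-byte lead. pending=1, acc=0xB
Byte[1]=AD: continuation. acc=(acc<<6)|0x2D=0x2ED, pending=0
Byte[2]=D0: 2-byte lead. pending=1, acc=0x10

Answer: 1 0x10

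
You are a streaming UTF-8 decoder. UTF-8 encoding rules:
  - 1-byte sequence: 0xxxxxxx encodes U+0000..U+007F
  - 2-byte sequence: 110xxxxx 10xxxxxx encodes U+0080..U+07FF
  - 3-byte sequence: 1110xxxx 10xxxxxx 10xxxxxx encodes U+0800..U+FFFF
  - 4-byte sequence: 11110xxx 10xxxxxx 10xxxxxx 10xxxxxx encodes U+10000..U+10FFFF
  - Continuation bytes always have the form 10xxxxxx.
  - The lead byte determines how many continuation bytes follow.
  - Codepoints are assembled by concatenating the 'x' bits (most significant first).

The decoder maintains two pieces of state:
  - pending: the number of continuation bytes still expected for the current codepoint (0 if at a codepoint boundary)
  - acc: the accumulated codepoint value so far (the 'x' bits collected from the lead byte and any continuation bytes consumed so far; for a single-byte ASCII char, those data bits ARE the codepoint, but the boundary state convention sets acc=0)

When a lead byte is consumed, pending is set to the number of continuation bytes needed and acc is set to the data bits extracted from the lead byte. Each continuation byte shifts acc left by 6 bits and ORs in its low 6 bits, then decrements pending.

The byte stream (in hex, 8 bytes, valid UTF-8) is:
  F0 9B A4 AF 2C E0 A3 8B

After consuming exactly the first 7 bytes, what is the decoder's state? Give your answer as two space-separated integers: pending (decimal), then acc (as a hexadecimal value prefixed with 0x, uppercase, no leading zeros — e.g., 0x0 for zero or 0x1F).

Byte[0]=F0: 4-byte lead. pending=3, acc=0x0
Byte[1]=9B: continuation. acc=(acc<<6)|0x1B=0x1B, pending=2
Byte[2]=A4: continuation. acc=(acc<<6)|0x24=0x6E4, pending=1
Byte[3]=AF: continuation. acc=(acc<<6)|0x2F=0x1B92F, pending=0
Byte[4]=2C: 1-byte. pending=0, acc=0x0
Byte[5]=E0: 3-byte lead. pending=2, acc=0x0
Byte[6]=A3: continuation. acc=(acc<<6)|0x23=0x23, pending=1

Answer: 1 0x23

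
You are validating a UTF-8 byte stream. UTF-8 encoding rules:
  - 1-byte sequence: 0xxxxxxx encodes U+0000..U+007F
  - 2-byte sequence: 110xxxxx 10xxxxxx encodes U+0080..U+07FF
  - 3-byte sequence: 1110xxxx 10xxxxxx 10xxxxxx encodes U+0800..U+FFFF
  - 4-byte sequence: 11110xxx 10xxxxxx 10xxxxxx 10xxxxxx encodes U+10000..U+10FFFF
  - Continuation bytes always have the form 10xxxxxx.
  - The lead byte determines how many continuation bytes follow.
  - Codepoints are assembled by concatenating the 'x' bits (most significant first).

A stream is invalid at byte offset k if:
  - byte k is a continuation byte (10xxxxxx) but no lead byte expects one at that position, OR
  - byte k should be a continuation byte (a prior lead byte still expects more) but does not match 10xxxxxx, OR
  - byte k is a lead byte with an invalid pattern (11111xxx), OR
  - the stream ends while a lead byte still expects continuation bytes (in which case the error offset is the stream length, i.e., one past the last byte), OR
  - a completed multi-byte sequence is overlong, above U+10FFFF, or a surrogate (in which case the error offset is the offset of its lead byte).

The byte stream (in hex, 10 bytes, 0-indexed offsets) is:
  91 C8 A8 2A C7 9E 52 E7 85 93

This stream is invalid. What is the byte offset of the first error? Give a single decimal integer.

Answer: 0

Derivation:
Byte[0]=91: INVALID lead byte (not 0xxx/110x/1110/11110)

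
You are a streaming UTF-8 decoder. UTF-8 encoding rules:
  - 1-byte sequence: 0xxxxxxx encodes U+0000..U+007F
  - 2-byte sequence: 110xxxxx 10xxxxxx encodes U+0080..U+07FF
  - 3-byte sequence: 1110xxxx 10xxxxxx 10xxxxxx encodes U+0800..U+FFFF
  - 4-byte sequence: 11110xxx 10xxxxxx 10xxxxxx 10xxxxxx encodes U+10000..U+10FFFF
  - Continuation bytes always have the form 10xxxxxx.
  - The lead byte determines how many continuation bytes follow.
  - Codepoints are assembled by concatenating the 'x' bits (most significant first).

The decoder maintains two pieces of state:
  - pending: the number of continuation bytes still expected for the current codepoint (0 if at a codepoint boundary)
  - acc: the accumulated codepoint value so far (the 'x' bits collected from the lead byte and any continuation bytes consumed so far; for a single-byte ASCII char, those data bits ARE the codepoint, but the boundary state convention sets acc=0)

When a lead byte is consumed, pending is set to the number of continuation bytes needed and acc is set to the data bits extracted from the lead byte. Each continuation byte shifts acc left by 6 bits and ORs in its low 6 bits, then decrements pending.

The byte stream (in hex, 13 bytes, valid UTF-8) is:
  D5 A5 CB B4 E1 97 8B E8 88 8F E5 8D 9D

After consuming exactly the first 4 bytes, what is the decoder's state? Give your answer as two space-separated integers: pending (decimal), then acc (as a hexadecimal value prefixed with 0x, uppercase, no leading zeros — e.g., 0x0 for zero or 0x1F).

Byte[0]=D5: 2-byte lead. pending=1, acc=0x15
Byte[1]=A5: continuation. acc=(acc<<6)|0x25=0x565, pending=0
Byte[2]=CB: 2-byte lead. pending=1, acc=0xB
Byte[3]=B4: continuation. acc=(acc<<6)|0x34=0x2F4, pending=0

Answer: 0 0x2F4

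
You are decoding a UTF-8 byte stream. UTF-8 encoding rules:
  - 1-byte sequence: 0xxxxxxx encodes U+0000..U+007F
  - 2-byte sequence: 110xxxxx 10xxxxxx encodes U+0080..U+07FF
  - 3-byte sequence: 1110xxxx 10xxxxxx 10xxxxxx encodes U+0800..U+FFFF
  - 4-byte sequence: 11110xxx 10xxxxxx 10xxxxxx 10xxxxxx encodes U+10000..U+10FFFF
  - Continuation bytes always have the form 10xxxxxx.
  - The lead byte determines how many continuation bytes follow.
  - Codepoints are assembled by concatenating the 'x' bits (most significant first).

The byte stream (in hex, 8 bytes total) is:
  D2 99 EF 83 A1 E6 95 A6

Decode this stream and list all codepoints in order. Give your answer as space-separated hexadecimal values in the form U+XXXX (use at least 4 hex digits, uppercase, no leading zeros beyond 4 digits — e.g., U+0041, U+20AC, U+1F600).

Answer: U+0499 U+F0E1 U+6566

Derivation:
Byte[0]=D2: 2-byte lead, need 1 cont bytes. acc=0x12
Byte[1]=99: continuation. acc=(acc<<6)|0x19=0x499
Completed: cp=U+0499 (starts at byte 0)
Byte[2]=EF: 3-byte lead, need 2 cont bytes. acc=0xF
Byte[3]=83: continuation. acc=(acc<<6)|0x03=0x3C3
Byte[4]=A1: continuation. acc=(acc<<6)|0x21=0xF0E1
Completed: cp=U+F0E1 (starts at byte 2)
Byte[5]=E6: 3-byte lead, need 2 cont bytes. acc=0x6
Byte[6]=95: continuation. acc=(acc<<6)|0x15=0x195
Byte[7]=A6: continuation. acc=(acc<<6)|0x26=0x6566
Completed: cp=U+6566 (starts at byte 5)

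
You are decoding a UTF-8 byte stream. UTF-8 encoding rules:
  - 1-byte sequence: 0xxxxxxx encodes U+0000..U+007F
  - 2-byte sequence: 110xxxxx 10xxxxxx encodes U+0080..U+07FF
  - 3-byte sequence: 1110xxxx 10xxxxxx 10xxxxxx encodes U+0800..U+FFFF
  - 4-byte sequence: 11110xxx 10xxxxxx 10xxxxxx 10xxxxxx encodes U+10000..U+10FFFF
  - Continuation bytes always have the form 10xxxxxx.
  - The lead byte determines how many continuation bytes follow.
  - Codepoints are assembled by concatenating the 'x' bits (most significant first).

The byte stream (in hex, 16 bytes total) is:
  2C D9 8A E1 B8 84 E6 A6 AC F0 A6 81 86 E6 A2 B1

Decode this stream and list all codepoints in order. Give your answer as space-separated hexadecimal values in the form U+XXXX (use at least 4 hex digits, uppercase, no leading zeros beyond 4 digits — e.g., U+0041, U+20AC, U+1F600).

Byte[0]=2C: 1-byte ASCII. cp=U+002C
Byte[1]=D9: 2-byte lead, need 1 cont bytes. acc=0x19
Byte[2]=8A: continuation. acc=(acc<<6)|0x0A=0x64A
Completed: cp=U+064A (starts at byte 1)
Byte[3]=E1: 3-byte lead, need 2 cont bytes. acc=0x1
Byte[4]=B8: continuation. acc=(acc<<6)|0x38=0x78
Byte[5]=84: continuation. acc=(acc<<6)|0x04=0x1E04
Completed: cp=U+1E04 (starts at byte 3)
Byte[6]=E6: 3-byte lead, need 2 cont bytes. acc=0x6
Byte[7]=A6: continuation. acc=(acc<<6)|0x26=0x1A6
Byte[8]=AC: continuation. acc=(acc<<6)|0x2C=0x69AC
Completed: cp=U+69AC (starts at byte 6)
Byte[9]=F0: 4-byte lead, need 3 cont bytes. acc=0x0
Byte[10]=A6: continuation. acc=(acc<<6)|0x26=0x26
Byte[11]=81: continuation. acc=(acc<<6)|0x01=0x981
Byte[12]=86: continuation. acc=(acc<<6)|0x06=0x26046
Completed: cp=U+26046 (starts at byte 9)
Byte[13]=E6: 3-byte lead, need 2 cont bytes. acc=0x6
Byte[14]=A2: continuation. acc=(acc<<6)|0x22=0x1A2
Byte[15]=B1: continuation. acc=(acc<<6)|0x31=0x68B1
Completed: cp=U+68B1 (starts at byte 13)

Answer: U+002C U+064A U+1E04 U+69AC U+26046 U+68B1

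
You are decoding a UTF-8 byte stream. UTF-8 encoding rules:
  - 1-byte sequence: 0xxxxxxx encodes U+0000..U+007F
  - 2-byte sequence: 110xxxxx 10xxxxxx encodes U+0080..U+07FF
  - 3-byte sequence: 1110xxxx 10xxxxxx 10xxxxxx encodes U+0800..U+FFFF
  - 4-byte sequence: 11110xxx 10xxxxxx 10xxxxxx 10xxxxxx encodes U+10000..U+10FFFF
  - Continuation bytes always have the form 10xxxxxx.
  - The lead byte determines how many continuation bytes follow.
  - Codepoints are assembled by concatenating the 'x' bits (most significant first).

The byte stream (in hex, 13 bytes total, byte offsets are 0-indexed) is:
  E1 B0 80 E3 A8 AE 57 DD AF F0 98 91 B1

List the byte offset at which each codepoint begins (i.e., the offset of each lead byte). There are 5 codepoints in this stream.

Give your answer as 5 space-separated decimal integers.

Answer: 0 3 6 7 9

Derivation:
Byte[0]=E1: 3-byte lead, need 2 cont bytes. acc=0x1
Byte[1]=B0: continuation. acc=(acc<<6)|0x30=0x70
Byte[2]=80: continuation. acc=(acc<<6)|0x00=0x1C00
Completed: cp=U+1C00 (starts at byte 0)
Byte[3]=E3: 3-byte lead, need 2 cont bytes. acc=0x3
Byte[4]=A8: continuation. acc=(acc<<6)|0x28=0xE8
Byte[5]=AE: continuation. acc=(acc<<6)|0x2E=0x3A2E
Completed: cp=U+3A2E (starts at byte 3)
Byte[6]=57: 1-byte ASCII. cp=U+0057
Byte[7]=DD: 2-byte lead, need 1 cont bytes. acc=0x1D
Byte[8]=AF: continuation. acc=(acc<<6)|0x2F=0x76F
Completed: cp=U+076F (starts at byte 7)
Byte[9]=F0: 4-byte lead, need 3 cont bytes. acc=0x0
Byte[10]=98: continuation. acc=(acc<<6)|0x18=0x18
Byte[11]=91: continuation. acc=(acc<<6)|0x11=0x611
Byte[12]=B1: continuation. acc=(acc<<6)|0x31=0x18471
Completed: cp=U+18471 (starts at byte 9)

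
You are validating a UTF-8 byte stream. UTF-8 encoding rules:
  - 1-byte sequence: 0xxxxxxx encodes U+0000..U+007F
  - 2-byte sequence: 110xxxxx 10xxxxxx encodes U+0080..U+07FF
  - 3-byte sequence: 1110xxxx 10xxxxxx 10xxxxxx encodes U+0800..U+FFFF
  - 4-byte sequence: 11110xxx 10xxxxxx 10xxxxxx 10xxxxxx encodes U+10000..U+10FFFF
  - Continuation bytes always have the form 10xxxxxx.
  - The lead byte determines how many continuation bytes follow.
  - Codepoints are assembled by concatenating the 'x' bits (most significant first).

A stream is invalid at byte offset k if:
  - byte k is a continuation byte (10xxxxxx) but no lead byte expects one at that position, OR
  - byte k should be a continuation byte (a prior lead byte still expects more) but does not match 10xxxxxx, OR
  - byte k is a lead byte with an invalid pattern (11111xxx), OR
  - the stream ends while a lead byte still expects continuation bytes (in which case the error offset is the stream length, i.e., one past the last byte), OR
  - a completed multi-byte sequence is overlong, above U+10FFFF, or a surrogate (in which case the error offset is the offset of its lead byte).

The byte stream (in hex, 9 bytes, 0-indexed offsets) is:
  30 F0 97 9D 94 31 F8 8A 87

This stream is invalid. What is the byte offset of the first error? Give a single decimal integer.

Byte[0]=30: 1-byte ASCII. cp=U+0030
Byte[1]=F0: 4-byte lead, need 3 cont bytes. acc=0x0
Byte[2]=97: continuation. acc=(acc<<6)|0x17=0x17
Byte[3]=9D: continuation. acc=(acc<<6)|0x1D=0x5DD
Byte[4]=94: continuation. acc=(acc<<6)|0x14=0x17754
Completed: cp=U+17754 (starts at byte 1)
Byte[5]=31: 1-byte ASCII. cp=U+0031
Byte[6]=F8: INVALID lead byte (not 0xxx/110x/1110/11110)

Answer: 6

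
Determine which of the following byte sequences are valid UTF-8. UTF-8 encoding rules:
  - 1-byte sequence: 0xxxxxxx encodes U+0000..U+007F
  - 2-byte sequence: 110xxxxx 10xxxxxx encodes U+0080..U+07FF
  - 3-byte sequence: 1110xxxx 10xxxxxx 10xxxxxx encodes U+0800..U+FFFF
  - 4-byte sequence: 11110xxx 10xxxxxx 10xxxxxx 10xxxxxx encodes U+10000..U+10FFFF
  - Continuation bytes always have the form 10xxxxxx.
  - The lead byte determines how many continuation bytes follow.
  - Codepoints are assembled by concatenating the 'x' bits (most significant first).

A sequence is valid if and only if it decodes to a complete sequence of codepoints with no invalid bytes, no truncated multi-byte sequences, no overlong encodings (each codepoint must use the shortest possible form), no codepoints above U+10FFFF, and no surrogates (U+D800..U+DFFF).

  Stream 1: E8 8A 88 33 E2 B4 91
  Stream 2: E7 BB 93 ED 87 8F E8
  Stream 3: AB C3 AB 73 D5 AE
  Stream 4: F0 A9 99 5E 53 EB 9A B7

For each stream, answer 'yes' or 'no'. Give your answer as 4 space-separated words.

Stream 1: decodes cleanly. VALID
Stream 2: error at byte offset 7. INVALID
Stream 3: error at byte offset 0. INVALID
Stream 4: error at byte offset 3. INVALID

Answer: yes no no no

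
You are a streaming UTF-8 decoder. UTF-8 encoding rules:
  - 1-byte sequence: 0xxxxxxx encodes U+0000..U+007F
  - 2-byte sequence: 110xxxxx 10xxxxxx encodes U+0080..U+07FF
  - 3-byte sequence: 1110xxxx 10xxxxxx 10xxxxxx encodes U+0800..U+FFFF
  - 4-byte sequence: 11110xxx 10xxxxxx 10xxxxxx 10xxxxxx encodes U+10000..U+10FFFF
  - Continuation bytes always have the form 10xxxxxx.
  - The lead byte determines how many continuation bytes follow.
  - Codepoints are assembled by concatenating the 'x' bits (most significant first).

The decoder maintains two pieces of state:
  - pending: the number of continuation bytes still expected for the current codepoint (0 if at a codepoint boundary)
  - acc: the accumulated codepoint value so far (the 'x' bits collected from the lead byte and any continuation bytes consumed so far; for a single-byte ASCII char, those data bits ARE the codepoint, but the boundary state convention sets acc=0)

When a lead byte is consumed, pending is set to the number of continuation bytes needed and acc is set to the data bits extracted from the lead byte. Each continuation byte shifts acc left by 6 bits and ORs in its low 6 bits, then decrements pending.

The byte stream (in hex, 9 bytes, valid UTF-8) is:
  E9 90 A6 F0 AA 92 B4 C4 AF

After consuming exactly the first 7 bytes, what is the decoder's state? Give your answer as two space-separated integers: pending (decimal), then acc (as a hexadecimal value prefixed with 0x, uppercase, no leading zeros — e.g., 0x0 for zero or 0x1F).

Answer: 0 0x2A4B4

Derivation:
Byte[0]=E9: 3-byte lead. pending=2, acc=0x9
Byte[1]=90: continuation. acc=(acc<<6)|0x10=0x250, pending=1
Byte[2]=A6: continuation. acc=(acc<<6)|0x26=0x9426, pending=0
Byte[3]=F0: 4-byte lead. pending=3, acc=0x0
Byte[4]=AA: continuation. acc=(acc<<6)|0x2A=0x2A, pending=2
Byte[5]=92: continuation. acc=(acc<<6)|0x12=0xA92, pending=1
Byte[6]=B4: continuation. acc=(acc<<6)|0x34=0x2A4B4, pending=0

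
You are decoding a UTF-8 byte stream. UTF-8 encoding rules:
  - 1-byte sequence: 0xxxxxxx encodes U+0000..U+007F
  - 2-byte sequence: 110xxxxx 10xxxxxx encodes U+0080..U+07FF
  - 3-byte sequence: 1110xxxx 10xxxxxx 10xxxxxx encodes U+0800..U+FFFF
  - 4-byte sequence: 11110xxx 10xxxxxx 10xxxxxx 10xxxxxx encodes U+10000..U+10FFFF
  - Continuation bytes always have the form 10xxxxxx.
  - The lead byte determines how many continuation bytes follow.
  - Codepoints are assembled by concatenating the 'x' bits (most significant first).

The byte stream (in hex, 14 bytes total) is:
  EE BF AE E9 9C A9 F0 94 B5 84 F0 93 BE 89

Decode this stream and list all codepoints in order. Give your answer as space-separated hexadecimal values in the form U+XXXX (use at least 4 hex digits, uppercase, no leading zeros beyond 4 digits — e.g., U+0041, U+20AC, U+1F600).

Byte[0]=EE: 3-byte lead, need 2 cont bytes. acc=0xE
Byte[1]=BF: continuation. acc=(acc<<6)|0x3F=0x3BF
Byte[2]=AE: continuation. acc=(acc<<6)|0x2E=0xEFEE
Completed: cp=U+EFEE (starts at byte 0)
Byte[3]=E9: 3-byte lead, need 2 cont bytes. acc=0x9
Byte[4]=9C: continuation. acc=(acc<<6)|0x1C=0x25C
Byte[5]=A9: continuation. acc=(acc<<6)|0x29=0x9729
Completed: cp=U+9729 (starts at byte 3)
Byte[6]=F0: 4-byte lead, need 3 cont bytes. acc=0x0
Byte[7]=94: continuation. acc=(acc<<6)|0x14=0x14
Byte[8]=B5: continuation. acc=(acc<<6)|0x35=0x535
Byte[9]=84: continuation. acc=(acc<<6)|0x04=0x14D44
Completed: cp=U+14D44 (starts at byte 6)
Byte[10]=F0: 4-byte lead, need 3 cont bytes. acc=0x0
Byte[11]=93: continuation. acc=(acc<<6)|0x13=0x13
Byte[12]=BE: continuation. acc=(acc<<6)|0x3E=0x4FE
Byte[13]=89: continuation. acc=(acc<<6)|0x09=0x13F89
Completed: cp=U+13F89 (starts at byte 10)

Answer: U+EFEE U+9729 U+14D44 U+13F89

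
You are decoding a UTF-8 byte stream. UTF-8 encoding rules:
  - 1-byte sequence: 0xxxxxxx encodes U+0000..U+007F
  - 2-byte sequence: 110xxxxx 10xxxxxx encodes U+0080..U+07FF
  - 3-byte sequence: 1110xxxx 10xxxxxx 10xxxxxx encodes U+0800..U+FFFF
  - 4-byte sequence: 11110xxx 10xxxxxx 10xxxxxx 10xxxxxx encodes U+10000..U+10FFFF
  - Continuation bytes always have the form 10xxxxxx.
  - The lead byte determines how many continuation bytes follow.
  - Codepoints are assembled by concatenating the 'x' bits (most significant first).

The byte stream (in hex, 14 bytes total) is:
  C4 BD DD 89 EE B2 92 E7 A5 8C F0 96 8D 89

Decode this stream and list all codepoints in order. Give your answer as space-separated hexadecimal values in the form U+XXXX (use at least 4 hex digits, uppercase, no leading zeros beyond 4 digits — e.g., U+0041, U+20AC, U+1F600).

Answer: U+013D U+0749 U+EC92 U+794C U+16349

Derivation:
Byte[0]=C4: 2-byte lead, need 1 cont bytes. acc=0x4
Byte[1]=BD: continuation. acc=(acc<<6)|0x3D=0x13D
Completed: cp=U+013D (starts at byte 0)
Byte[2]=DD: 2-byte lead, need 1 cont bytes. acc=0x1D
Byte[3]=89: continuation. acc=(acc<<6)|0x09=0x749
Completed: cp=U+0749 (starts at byte 2)
Byte[4]=EE: 3-byte lead, need 2 cont bytes. acc=0xE
Byte[5]=B2: continuation. acc=(acc<<6)|0x32=0x3B2
Byte[6]=92: continuation. acc=(acc<<6)|0x12=0xEC92
Completed: cp=U+EC92 (starts at byte 4)
Byte[7]=E7: 3-byte lead, need 2 cont bytes. acc=0x7
Byte[8]=A5: continuation. acc=(acc<<6)|0x25=0x1E5
Byte[9]=8C: continuation. acc=(acc<<6)|0x0C=0x794C
Completed: cp=U+794C (starts at byte 7)
Byte[10]=F0: 4-byte lead, need 3 cont bytes. acc=0x0
Byte[11]=96: continuation. acc=(acc<<6)|0x16=0x16
Byte[12]=8D: continuation. acc=(acc<<6)|0x0D=0x58D
Byte[13]=89: continuation. acc=(acc<<6)|0x09=0x16349
Completed: cp=U+16349 (starts at byte 10)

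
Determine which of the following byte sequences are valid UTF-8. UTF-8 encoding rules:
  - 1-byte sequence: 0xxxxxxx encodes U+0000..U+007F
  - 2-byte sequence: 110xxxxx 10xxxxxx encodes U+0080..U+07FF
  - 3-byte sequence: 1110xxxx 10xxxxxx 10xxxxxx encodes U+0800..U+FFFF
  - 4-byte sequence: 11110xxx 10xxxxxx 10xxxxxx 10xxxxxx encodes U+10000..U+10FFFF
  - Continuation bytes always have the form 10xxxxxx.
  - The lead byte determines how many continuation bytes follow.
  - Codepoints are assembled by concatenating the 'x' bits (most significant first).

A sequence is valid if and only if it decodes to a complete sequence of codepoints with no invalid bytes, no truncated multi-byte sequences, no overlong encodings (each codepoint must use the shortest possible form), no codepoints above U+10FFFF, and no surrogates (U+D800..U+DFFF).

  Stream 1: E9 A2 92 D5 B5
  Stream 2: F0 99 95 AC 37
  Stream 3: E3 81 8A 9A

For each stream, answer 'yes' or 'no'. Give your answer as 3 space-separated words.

Answer: yes yes no

Derivation:
Stream 1: decodes cleanly. VALID
Stream 2: decodes cleanly. VALID
Stream 3: error at byte offset 3. INVALID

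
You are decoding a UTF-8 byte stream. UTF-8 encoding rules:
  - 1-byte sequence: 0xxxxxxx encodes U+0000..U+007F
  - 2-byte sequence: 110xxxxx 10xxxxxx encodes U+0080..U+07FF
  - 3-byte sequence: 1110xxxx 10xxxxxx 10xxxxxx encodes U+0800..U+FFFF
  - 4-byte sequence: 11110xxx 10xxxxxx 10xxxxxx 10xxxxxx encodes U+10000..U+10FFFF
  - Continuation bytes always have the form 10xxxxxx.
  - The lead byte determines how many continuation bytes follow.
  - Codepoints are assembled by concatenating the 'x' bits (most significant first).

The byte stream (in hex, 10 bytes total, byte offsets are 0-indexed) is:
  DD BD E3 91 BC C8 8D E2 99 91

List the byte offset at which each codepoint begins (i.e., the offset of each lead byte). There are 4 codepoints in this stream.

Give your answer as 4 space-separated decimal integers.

Byte[0]=DD: 2-byte lead, need 1 cont bytes. acc=0x1D
Byte[1]=BD: continuation. acc=(acc<<6)|0x3D=0x77D
Completed: cp=U+077D (starts at byte 0)
Byte[2]=E3: 3-byte lead, need 2 cont bytes. acc=0x3
Byte[3]=91: continuation. acc=(acc<<6)|0x11=0xD1
Byte[4]=BC: continuation. acc=(acc<<6)|0x3C=0x347C
Completed: cp=U+347C (starts at byte 2)
Byte[5]=C8: 2-byte lead, need 1 cont bytes. acc=0x8
Byte[6]=8D: continuation. acc=(acc<<6)|0x0D=0x20D
Completed: cp=U+020D (starts at byte 5)
Byte[7]=E2: 3-byte lead, need 2 cont bytes. acc=0x2
Byte[8]=99: continuation. acc=(acc<<6)|0x19=0x99
Byte[9]=91: continuation. acc=(acc<<6)|0x11=0x2651
Completed: cp=U+2651 (starts at byte 7)

Answer: 0 2 5 7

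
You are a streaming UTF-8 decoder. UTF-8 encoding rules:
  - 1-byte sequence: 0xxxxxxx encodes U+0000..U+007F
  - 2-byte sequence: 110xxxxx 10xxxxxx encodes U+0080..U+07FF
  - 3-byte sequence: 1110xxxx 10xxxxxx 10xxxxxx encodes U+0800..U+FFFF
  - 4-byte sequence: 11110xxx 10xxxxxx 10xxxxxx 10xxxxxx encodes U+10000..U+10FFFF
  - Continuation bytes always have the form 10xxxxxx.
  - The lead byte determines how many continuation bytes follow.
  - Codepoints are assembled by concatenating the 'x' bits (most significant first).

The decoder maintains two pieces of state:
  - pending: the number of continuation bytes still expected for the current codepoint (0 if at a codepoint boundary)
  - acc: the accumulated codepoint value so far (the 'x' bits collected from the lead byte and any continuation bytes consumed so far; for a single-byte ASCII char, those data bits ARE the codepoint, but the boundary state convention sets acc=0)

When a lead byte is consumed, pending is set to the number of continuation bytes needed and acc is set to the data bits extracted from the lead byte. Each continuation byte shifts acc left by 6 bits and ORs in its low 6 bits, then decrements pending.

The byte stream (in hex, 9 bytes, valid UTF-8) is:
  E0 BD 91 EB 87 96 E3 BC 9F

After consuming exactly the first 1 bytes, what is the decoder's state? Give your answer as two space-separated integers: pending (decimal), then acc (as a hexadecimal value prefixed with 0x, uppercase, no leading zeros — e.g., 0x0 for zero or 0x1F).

Answer: 2 0x0

Derivation:
Byte[0]=E0: 3-byte lead. pending=2, acc=0x0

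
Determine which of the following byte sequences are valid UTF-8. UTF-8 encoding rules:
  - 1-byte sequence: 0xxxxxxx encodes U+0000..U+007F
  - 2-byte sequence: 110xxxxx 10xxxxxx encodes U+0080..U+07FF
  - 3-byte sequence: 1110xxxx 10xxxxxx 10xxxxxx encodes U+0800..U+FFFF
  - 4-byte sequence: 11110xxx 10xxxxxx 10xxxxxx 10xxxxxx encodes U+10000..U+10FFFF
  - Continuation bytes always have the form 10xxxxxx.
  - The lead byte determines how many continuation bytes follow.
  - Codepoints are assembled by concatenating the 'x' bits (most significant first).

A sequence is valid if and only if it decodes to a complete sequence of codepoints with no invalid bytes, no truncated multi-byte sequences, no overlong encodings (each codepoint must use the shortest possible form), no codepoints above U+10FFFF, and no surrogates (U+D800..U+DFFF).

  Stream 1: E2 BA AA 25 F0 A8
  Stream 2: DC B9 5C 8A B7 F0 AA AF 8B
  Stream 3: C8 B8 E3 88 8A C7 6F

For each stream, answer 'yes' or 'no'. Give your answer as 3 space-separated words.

Stream 1: error at byte offset 6. INVALID
Stream 2: error at byte offset 3. INVALID
Stream 3: error at byte offset 6. INVALID

Answer: no no no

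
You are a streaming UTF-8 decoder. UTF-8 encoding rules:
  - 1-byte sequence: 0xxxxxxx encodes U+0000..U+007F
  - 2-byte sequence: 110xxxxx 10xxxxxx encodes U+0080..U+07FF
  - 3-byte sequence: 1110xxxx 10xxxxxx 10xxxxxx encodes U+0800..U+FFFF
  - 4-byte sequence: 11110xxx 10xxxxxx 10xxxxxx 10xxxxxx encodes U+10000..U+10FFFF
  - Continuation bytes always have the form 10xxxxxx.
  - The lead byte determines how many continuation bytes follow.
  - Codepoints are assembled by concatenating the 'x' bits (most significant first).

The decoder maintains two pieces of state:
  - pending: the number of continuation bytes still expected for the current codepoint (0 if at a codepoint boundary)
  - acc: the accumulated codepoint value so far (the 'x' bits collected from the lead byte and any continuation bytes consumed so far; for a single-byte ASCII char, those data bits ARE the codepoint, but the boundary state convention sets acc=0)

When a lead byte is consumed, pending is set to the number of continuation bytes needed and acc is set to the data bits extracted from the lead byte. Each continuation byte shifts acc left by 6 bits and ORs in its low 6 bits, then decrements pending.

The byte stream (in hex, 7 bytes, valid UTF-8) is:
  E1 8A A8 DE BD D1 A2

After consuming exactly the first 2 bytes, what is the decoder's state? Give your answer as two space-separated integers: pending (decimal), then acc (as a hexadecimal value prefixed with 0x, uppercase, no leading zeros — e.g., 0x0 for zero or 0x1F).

Answer: 1 0x4A

Derivation:
Byte[0]=E1: 3-byte lead. pending=2, acc=0x1
Byte[1]=8A: continuation. acc=(acc<<6)|0x0A=0x4A, pending=1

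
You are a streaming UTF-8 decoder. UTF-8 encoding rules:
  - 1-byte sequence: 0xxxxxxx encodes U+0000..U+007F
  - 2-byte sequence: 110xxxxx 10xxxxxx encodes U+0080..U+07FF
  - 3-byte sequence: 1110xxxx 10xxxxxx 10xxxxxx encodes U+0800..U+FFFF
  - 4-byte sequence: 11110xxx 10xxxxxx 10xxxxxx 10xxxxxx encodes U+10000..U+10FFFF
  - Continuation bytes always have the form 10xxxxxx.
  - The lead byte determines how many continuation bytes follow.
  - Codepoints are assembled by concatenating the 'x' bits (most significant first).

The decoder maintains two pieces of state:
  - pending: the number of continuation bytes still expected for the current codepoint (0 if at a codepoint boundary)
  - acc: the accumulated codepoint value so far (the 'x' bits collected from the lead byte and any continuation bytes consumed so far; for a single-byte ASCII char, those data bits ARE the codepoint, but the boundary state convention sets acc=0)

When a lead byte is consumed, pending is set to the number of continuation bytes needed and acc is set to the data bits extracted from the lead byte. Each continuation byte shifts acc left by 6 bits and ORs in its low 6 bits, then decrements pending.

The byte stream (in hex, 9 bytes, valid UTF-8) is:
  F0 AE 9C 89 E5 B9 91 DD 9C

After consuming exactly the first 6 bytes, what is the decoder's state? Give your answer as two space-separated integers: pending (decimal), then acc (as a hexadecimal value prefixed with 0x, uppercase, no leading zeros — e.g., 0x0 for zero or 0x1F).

Answer: 1 0x179

Derivation:
Byte[0]=F0: 4-byte lead. pending=3, acc=0x0
Byte[1]=AE: continuation. acc=(acc<<6)|0x2E=0x2E, pending=2
Byte[2]=9C: continuation. acc=(acc<<6)|0x1C=0xB9C, pending=1
Byte[3]=89: continuation. acc=(acc<<6)|0x09=0x2E709, pending=0
Byte[4]=E5: 3-byte lead. pending=2, acc=0x5
Byte[5]=B9: continuation. acc=(acc<<6)|0x39=0x179, pending=1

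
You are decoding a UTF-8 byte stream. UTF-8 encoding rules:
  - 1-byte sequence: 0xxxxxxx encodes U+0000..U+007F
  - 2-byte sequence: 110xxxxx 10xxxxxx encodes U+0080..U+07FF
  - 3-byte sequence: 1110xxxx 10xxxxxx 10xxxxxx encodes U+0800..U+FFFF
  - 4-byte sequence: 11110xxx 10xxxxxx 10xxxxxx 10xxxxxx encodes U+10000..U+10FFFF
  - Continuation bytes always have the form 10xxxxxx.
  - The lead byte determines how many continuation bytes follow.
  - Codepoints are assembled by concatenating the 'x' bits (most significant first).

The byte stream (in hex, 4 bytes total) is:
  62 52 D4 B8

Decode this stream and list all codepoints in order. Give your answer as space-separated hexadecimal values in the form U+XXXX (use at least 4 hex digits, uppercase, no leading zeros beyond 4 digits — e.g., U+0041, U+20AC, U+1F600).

Byte[0]=62: 1-byte ASCII. cp=U+0062
Byte[1]=52: 1-byte ASCII. cp=U+0052
Byte[2]=D4: 2-byte lead, need 1 cont bytes. acc=0x14
Byte[3]=B8: continuation. acc=(acc<<6)|0x38=0x538
Completed: cp=U+0538 (starts at byte 2)

Answer: U+0062 U+0052 U+0538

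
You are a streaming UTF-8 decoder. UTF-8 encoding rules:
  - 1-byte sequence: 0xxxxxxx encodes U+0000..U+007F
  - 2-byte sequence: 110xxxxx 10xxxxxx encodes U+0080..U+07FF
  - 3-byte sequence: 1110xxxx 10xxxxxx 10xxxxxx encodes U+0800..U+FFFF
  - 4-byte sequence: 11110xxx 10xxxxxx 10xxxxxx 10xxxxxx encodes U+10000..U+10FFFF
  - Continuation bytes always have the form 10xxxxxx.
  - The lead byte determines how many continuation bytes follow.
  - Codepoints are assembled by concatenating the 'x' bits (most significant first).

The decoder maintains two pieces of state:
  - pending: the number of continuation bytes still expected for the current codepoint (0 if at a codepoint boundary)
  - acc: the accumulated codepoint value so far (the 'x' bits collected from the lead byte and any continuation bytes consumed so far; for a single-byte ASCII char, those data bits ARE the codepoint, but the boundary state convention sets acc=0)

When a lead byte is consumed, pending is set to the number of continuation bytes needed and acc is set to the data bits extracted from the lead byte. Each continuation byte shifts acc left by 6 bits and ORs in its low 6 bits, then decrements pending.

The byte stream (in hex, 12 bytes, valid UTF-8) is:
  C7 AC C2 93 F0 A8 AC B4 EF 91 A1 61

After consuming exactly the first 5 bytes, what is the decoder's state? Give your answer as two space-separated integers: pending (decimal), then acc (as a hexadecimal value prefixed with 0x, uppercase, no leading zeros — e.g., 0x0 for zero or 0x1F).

Byte[0]=C7: 2-byte lead. pending=1, acc=0x7
Byte[1]=AC: continuation. acc=(acc<<6)|0x2C=0x1EC, pending=0
Byte[2]=C2: 2-byte lead. pending=1, acc=0x2
Byte[3]=93: continuation. acc=(acc<<6)|0x13=0x93, pending=0
Byte[4]=F0: 4-byte lead. pending=3, acc=0x0

Answer: 3 0x0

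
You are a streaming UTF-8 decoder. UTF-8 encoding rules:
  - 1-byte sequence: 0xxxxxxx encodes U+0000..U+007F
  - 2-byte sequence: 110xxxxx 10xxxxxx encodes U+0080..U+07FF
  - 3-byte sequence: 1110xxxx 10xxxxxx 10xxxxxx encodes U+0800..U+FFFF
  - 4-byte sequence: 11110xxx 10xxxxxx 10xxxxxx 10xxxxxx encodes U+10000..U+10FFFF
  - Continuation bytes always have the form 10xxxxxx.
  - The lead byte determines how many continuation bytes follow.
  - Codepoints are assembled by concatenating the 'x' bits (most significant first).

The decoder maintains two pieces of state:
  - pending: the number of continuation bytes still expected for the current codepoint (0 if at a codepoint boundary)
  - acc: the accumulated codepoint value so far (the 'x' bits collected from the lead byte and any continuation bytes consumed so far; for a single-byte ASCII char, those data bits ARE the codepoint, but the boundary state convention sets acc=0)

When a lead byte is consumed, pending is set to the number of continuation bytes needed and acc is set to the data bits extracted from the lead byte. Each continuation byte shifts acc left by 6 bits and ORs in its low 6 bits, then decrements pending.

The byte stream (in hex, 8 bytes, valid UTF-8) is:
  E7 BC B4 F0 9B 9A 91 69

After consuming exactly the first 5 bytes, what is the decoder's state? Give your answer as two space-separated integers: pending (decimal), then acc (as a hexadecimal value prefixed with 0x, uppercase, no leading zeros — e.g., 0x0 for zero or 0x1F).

Answer: 2 0x1B

Derivation:
Byte[0]=E7: 3-byte lead. pending=2, acc=0x7
Byte[1]=BC: continuation. acc=(acc<<6)|0x3C=0x1FC, pending=1
Byte[2]=B4: continuation. acc=(acc<<6)|0x34=0x7F34, pending=0
Byte[3]=F0: 4-byte lead. pending=3, acc=0x0
Byte[4]=9B: continuation. acc=(acc<<6)|0x1B=0x1B, pending=2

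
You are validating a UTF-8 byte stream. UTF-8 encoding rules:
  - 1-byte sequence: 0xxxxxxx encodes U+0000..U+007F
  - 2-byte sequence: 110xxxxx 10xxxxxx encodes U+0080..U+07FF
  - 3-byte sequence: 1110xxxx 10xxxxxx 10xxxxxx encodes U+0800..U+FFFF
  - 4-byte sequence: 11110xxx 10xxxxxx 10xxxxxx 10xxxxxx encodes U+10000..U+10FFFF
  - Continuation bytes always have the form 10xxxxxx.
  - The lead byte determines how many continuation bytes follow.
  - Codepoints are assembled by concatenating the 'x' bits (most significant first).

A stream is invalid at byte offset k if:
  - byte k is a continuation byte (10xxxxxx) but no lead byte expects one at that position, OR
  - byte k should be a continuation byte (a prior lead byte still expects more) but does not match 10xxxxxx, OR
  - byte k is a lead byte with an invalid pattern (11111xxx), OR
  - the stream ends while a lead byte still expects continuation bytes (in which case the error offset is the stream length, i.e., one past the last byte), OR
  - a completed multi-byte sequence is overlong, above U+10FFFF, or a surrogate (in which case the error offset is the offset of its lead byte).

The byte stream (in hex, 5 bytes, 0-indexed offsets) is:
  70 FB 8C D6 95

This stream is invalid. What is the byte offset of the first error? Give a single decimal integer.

Byte[0]=70: 1-byte ASCII. cp=U+0070
Byte[1]=FB: INVALID lead byte (not 0xxx/110x/1110/11110)

Answer: 1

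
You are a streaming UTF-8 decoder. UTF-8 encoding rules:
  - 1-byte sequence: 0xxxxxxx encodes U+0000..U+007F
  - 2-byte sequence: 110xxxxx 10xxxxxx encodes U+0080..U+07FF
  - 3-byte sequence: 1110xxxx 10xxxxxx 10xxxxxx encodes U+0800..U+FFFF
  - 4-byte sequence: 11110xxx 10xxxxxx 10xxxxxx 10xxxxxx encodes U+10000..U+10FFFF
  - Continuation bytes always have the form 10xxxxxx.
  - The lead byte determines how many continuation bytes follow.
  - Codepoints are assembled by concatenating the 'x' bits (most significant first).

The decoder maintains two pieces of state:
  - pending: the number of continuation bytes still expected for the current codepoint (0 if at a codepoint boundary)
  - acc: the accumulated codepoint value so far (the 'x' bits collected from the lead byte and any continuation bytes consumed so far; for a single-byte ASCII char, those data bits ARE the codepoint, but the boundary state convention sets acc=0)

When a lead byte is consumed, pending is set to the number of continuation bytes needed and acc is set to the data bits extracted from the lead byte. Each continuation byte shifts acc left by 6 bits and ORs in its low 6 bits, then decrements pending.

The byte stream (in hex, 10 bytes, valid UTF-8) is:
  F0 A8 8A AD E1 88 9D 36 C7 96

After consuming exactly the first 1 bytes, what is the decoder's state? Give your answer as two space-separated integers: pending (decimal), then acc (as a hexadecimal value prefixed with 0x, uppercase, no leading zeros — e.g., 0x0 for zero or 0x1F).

Byte[0]=F0: 4-byte lead. pending=3, acc=0x0

Answer: 3 0x0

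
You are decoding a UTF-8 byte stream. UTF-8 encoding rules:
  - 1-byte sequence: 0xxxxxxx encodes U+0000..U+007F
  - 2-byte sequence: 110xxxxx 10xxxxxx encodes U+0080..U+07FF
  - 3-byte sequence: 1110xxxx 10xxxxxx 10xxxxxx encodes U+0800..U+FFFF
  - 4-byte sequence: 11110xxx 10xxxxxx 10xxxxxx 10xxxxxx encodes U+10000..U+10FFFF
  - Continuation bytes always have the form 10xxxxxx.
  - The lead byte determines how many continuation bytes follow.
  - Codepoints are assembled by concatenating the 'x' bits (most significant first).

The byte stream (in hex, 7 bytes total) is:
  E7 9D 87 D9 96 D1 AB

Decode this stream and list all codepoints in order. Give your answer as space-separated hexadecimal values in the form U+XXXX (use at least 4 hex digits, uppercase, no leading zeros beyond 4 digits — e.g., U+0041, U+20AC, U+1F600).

Byte[0]=E7: 3-byte lead, need 2 cont bytes. acc=0x7
Byte[1]=9D: continuation. acc=(acc<<6)|0x1D=0x1DD
Byte[2]=87: continuation. acc=(acc<<6)|0x07=0x7747
Completed: cp=U+7747 (starts at byte 0)
Byte[3]=D9: 2-byte lead, need 1 cont bytes. acc=0x19
Byte[4]=96: continuation. acc=(acc<<6)|0x16=0x656
Completed: cp=U+0656 (starts at byte 3)
Byte[5]=D1: 2-byte lead, need 1 cont bytes. acc=0x11
Byte[6]=AB: continuation. acc=(acc<<6)|0x2B=0x46B
Completed: cp=U+046B (starts at byte 5)

Answer: U+7747 U+0656 U+046B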